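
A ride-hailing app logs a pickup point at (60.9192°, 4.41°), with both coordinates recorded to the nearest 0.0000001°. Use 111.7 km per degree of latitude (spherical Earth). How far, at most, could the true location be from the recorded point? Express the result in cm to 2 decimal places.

Rounding to 7 decimal places leaves each coordinate within ±5e-08° of the true value.
Latitude error → 5e-08 × 111700 = 0.005585 m along the meridian.
East–west component at 60.9192°: 5e-08° × 111700 × cos 60.9192° ≈ 5e-08 × 54291 ≈ 0.00271455 m.
The two errors are perpendicular, so the maximum displacement is √(0.005585² + 0.00271455²) ≈ 0.00620975 m.
That is 0.00620975 m = 0.62097 cm.

0.62 cm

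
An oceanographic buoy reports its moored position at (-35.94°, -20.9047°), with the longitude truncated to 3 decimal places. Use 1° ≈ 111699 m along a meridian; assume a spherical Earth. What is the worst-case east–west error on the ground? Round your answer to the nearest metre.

Truncating at 3 decimal places can drop up to a full unit in the last place, so the longitude may be off by as much as 0.001°.
At latitude 35.94° a degree of longitude spans 111699 m × cos 35.94° = 111699 × 0.8096 ≈ 90435.1 m.
So at most 0.001° × 90435.1 ≈ 90.4351 m east–west.

90 metres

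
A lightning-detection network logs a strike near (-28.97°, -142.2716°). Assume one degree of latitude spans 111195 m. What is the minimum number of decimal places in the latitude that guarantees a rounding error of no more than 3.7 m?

5 decimal places

One degree of latitude covers 111195 m.
Rounding to N decimal places gives at most 0.5 × 10⁻ᴺ degrees of error, i.e. 0.5 × 10⁻ᴺ × 111195 m.
Need 0.5 × 111195 × 10⁻ᴺ ≤ 3.7 → 10⁻ᴺ ≤ 6.655e-05, so N ≥ 4.18.
At 4 places the error can reach 5.56 m, but 5 places keeps it to 0.556 m.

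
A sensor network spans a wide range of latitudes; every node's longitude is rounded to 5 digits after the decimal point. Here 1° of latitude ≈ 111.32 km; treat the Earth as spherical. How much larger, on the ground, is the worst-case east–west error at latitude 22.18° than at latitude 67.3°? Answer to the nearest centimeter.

Rounding to 5 decimal places leaves the longitude within ±5e-06° of the true value.
Error at 22.18° = 5e-06° × 111320 × cos 22.18° ≈ 0.5566 × 0.9260 = 0.51541 m.
At 67.3°: 5e-06° × 111320 × cos 67.3° = 5e-06 × 111320 × 0.3859 ≈ 0.2148 m.
Difference: 0.51541 − 0.2148 = 0.30062 m.
That is 0.300618 m = 30.062 cm.

30 centimeters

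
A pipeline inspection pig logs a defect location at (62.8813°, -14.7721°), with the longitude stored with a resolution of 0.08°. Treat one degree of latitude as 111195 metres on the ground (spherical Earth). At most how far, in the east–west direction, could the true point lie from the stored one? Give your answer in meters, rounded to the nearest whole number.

With a 0.08° grid the true value lies within half a step, ±0.08°/2 = ±0.04°, of the stored one.
At latitude 62.8813° a degree of longitude spans 111195 m × cos 62.8813° = 111195 × 0.4558 ≈ 50686.6 m.
Maximum E–W displacement: 0.04 × 50686.6 = 2027.46 m.

2027 meters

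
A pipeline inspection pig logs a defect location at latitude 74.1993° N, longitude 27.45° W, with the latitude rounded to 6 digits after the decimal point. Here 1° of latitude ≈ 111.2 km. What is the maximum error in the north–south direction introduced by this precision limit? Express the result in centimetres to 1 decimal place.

5.6 centimetres

Rounding to 6 decimal places leaves the latitude within ±5e-07° of the true value.
So the N–S error is at most 5e-07 × 111200 = 0.0556 m.
That is 0.0556 m = 5.56 cm.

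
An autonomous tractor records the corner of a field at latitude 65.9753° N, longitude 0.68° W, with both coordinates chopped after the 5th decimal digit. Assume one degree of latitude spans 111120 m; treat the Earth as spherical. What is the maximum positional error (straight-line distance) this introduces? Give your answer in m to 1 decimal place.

Truncating at 5 decimal places can drop up to a full unit in the last place, so each coordinate may be off by as much as 1e-05°.
N–S: 1e-05° × 111120 m/° = 1.1112 m.
Longitude error → 1e-05 × 111120 × cos 65.9753° = 1e-05 × 111120 × 0.4071 ≈ 0.452403 m.
Combining orthogonally: (1.1112² + 0.452403²)^½ ≈ 1.19976 m.

1.2 m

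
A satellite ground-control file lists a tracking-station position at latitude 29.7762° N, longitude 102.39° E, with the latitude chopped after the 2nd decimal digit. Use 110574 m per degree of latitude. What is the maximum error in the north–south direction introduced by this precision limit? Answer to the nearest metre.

Truncating at 2 decimal places can drop up to a full unit in the last place, so the latitude may be off by as much as 0.01°.
So the N–S error is at most 0.01 × 110574 = 1105.74 m.

1106 metres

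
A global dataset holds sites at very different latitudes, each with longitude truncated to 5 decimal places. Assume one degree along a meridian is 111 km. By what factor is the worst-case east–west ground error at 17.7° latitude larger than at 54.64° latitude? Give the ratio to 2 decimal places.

Truncating at 5 decimal places can drop up to a full unit in the last place, so the longitude may be off by as much as 1e-05°.
Error at 17.7° = 1e-05° × 111000 × cos 17.7° ≈ 1.11 × 0.9527 = 1.0575 m.
At 54.64°: 1e-05° × 111000 × cos 54.64° = 1e-05 × 111000 × 0.5787 ≈ 0.64237 m.
The ratio reduces to cos 17.7° / cos 54.64° = 0.9527/0.5787 ≈ 1.6462.

1.65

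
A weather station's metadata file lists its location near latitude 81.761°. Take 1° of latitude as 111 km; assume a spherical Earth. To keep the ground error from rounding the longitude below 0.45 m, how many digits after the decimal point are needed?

At 81.761° one degree of longitude covers 111000 × cos 81.761° ≈ 111000 × 0.1433 ≈ 15906.6 m.
Rounding to N decimal places gives at most 0.5 × 10⁻ᴺ degrees of error, i.e. 0.5 × 10⁻ᴺ × 15906.6 m.
Need 0.5 × 15906.6 × 10⁻ᴺ ≤ 0.45 → 10⁻ᴺ ≤ 5.658e-05, so N ≥ 4.25.
So 5 decimal places suffice (0.0795 m); 4 would allow up to 0.795 m.

5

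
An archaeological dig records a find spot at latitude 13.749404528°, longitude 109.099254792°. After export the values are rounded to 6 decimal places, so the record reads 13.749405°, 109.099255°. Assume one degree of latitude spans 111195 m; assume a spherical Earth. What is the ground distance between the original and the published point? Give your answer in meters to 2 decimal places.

0.06 meters

The latitude changed by -0.000000472° and the longitude by -0.000000208°.
North–south shift: -0.000000472 × 111195 = -0.052484 m.
East–west at this latitude: -0.000000208° × 111195 × cos 13.7494° ≈ -0.000000208 × 108009 = -0.0224658 m.
Distance: √(0.052484² + 0.0224658²) ≈ 0.0570902 m.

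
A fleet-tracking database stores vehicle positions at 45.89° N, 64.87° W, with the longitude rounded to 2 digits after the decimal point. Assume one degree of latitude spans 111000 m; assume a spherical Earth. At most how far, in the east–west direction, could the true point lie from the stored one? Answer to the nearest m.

386 m

Rounding to 2 decimal places leaves the longitude within ±0.005° of the true value.
Parallels shrink by cos φ, so at 45.89° a degree of longitude is 111000 × 0.6960 ≈ 77260.2 m.
Maximum E–W displacement: 0.005 × 77260.2 = 386.301 m.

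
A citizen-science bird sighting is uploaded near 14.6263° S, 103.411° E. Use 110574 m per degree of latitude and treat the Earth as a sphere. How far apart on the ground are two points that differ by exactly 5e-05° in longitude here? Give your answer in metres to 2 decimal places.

5e-05° of longitude at 14.6263° is 5e-05 × 110574 × cos 14.6263° ≈ 5e-05 × 106991 = 5.34953 m.

5.35 metres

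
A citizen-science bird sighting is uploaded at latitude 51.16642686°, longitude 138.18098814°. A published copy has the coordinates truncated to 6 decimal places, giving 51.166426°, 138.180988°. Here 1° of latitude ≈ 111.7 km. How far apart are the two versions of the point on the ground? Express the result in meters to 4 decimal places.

0.0966 meters

The latitude changed by +0.00000086° and the longitude by +0.00000014°.
North–south shift: 0.00000086 × 111700 = 0.096062 m.
E–W at 51.1664°: 0.00000014° × 111700 × cos 51.1664° = 0.00000014 × 111700 × 0.6271 ≈ 0.00980597 m.
Distance: √(0.096062² + 0.00980597²) ≈ 0.0965612 m.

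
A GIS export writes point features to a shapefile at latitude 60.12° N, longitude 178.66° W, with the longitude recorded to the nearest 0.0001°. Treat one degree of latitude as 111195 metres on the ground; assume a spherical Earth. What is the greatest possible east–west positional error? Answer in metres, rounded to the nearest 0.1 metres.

2.8 metres

Rounding to 4 decimal places leaves the longitude within ±5e-05° of the true value.
Parallels shrink by cos φ, so at 60.12° a degree of longitude is 111195 × 0.4982 ≈ 55395.7 m.
So at most 5e-05° × 55395.7 ≈ 2.76978 m east–west.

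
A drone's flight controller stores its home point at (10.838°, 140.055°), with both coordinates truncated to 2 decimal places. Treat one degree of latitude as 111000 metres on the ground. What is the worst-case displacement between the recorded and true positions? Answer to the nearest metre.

Truncating at 2 decimal places can drop up to a full unit in the last place, so each coordinate may be off by as much as 0.01°.
North–south component: 0.01° × 111000 = 1110 m.
E–W at 10.838°: 0.01° × 111000 × cos 10.838° = 0.01 × 111000 × 0.9822 ≈ 1090.2 m.
Combining orthogonally: (1110² + 1090.2²)^½ ≈ 1555.84 m.

1556 metres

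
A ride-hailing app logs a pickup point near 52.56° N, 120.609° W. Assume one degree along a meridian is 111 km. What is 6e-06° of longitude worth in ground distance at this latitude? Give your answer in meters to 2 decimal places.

0.40 meters

At 52.56° a degree of longitude is 111000 × cos 52.56° ≈ 67480.3 m, so 6e-06° corresponds to 0.404882 m.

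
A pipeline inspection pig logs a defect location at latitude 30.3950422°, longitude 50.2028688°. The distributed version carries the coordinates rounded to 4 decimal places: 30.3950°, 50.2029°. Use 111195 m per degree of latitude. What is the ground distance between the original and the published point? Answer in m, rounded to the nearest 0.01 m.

5.57 m

Δlat = 30.3950422 − 30.3950 = +0.0000422°; Δlon = 50.2028688 − 50.2029 = -0.0000312°.
N–S: 0.0000422° × 111195 m/° = 4.69243 m.
East–west at this latitude: -0.0000312° × 111195 × cos 30.395° ≈ -0.0000312 × 95912.1 = -2.99246 m.
Combined displacement = (4.69243² + 2.99246²)^½ ≈ 5.5654 m.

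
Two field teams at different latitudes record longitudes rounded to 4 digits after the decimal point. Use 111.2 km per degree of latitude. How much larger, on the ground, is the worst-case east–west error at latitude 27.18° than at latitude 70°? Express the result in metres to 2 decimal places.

3.04 metres

Rounding to 4 decimal places leaves the longitude within ±5e-05° of the true value.
Error at 27.18° = 5e-05° × 111200 × cos 27.18° ≈ 5.56 × 0.8896 = 4.946 m.
At 70°: 5e-05° × 111200 × cos 70° = 5e-05 × 111200 × 0.3420 ≈ 1.9016 m.
So the lower-latitude error exceeds the higher by 4.946 − 1.9016 = 3.0444 m.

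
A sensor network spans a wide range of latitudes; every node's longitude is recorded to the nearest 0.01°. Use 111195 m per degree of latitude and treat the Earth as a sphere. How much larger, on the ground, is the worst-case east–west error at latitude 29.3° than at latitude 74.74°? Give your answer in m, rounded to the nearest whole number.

339 m

Rounding to 2 decimal places leaves the longitude within ±0.005° of the true value.
Error at 29.3° = 0.005° × 111195 × cos 29.3° ≈ 555.98 × 0.8721 = 484.85 m.
At 74.74°: 0.005° × 111195 × cos 74.74° = 0.005 × 111195 × 0.2632 ≈ 146.33 m.
So the lower-latitude error exceeds the higher by 484.85 − 146.33 = 338.52 m.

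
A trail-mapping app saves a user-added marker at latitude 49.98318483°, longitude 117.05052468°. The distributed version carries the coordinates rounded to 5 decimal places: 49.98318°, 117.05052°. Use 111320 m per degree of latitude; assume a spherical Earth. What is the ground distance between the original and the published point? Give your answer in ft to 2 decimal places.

2.08 ft

The latitude changed by +0.00000483° and the longitude by +0.00000468°.
N–S: 0.00000483° × 111320 m/° = 0.537676 m.
E–W at 49.9832°: 0.00000468° × 111320 × cos 49.9832° = 0.00000468 × 111320 × 0.6430 ≈ 0.334995 m.
Distance: √(0.537676² + 0.334995²) ≈ 0.633496 m.
Converting: 0.633496 m × 3.2808 ft/m ≈ 2.0784 ft.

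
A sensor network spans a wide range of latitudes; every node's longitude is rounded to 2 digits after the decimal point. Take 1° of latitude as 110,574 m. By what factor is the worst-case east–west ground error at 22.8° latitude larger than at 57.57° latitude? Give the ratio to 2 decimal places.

1.72

Rounding to 2 decimal places leaves the longitude within ±0.005° of the true value.
Error at 22.8° = 0.005° × 110574 × cos 22.8° ≈ 552.87 × 0.9219 = 509.67 m.
Error at 57.57° = 0.005° × 110574 × cos 57.57° ≈ 552.87 × 0.5363 = 296.49 m.
The ratio reduces to cos 22.8° / cos 57.57° = 0.9219/0.5363 ≈ 1.7190.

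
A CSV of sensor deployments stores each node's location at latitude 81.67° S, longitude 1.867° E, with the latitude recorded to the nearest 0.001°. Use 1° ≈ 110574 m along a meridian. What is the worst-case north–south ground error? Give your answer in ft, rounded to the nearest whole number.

181 ft

Rounding to 3 decimal places leaves the latitude within ±0.0005° of the true value.
North–south distance: 0.0005° × 110574 m/° = 55.287 m.
Converting: 55.287 m × 3.2808 ft/m ≈ 181.39 ft.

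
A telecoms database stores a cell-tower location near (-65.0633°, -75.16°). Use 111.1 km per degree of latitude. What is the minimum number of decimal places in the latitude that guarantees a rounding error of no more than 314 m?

One degree of latitude covers 111100 m.
N decimal places → at most half a unit in the last place, 0.5 × 10⁻ᴺ° = 111100/2 × 10⁻ᴺ m.
Need 0.5 × 111100 × 10⁻ᴺ ≤ 314 → 10⁻ᴺ ≤ 5.653e-03, so N ≥ 2.25.
N = 2 would give 556 m (too coarse); N = 3 gives 55.6 m ≤ 314 m.

3 decimal places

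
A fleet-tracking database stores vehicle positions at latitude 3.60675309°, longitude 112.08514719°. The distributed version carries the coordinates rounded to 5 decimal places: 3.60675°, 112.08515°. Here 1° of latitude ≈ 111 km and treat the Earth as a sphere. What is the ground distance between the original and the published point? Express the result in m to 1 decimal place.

0.5 m

The latitude changed by +0.00000309° and the longitude by -0.00000281°.
North–south shift: 0.00000309 × 111000 = 0.34299 m.
East–west at this latitude: -0.00000281° × 111000 × cos 3.60675° ≈ -0.00000281 × 110780 = -0.311292 m.
Combined displacement = (0.34299² + 0.311292²)^½ ≈ 0.46319 m.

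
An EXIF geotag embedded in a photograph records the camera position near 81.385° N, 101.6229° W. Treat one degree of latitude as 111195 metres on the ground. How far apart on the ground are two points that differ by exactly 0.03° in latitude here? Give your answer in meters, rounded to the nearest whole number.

3336 meters

0.03° × 111195 m/° = 3335.85 m.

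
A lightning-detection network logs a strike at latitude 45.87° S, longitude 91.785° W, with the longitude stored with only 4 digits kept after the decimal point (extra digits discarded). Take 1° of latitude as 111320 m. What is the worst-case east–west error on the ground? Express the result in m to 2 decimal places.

7.75 m

Truncating at 4 decimal places can drop up to a full unit in the last place, so the longitude may be off by as much as 0.0001°.
At latitude 45.87° a degree of longitude spans 111320 m × cos 45.87° = 111320 × 0.6963 ≈ 77510.9 m.
East–west error: 0.0001° × 77510.9 m/° ≈ 7.75109 m.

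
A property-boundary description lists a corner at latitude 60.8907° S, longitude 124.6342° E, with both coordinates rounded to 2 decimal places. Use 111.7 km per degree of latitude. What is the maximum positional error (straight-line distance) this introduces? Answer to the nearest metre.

Rounding to 2 decimal places leaves each coordinate within ±0.005° of the true value.
Latitude error → 0.005 × 111700 = 558.5 m along the meridian.
E–W at 60.8907°: 0.005° × 111700 × cos 60.8907° = 0.005 × 111700 × 0.4865 ≈ 271.698 m.
Combining orthogonally: (558.5² + 271.698²)^½ ≈ 621.081 m.

621 metres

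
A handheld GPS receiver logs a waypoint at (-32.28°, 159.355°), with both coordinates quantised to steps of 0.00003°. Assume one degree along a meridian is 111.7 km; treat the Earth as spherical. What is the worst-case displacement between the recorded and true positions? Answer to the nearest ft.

With a 0.00003° grid the true value lies within half a step, ±0.00003°/2 = ±1.5e-05°, of the stored one.
N–S: 1.5e-05° × 111700 m/° = 1.6755 m.
E–W at 32.28°: 1.5e-05° × 111700 × cos 32.28° = 1.5e-05 × 111700 × 0.8454 ≈ 1.41655 m.
The two errors are perpendicular, so the maximum displacement is √(1.6755² + 1.41655²) ≈ 2.19406 m.
Converting: 2.19406 m × 3.2808 ft/m ≈ 7.1984 ft.

7 ft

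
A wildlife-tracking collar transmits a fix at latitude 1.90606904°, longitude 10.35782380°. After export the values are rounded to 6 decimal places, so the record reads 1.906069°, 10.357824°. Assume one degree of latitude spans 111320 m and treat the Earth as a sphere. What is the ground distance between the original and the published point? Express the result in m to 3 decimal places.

Δlat = 1.90606904 − 1.906069 = +0.00000004°; Δlon = 10.35782380 − 10.357824 = -0.00000020°.
N–S: 0.00000004° × 111320 m/° = 0.0044528 m.
E–W at 1.90607°: -0.00000020° × 111320 × cos 1.90607° = -0.00000020 × 111320 × 0.9994 ≈ -0.0222517 m.
Combined displacement = (0.0044528² + 0.0222517²)^½ ≈ 0.0226928 m.

0.023 m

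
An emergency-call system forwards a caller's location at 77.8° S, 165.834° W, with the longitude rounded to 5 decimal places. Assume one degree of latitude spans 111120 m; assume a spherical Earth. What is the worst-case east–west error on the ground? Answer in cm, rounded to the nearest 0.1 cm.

11.7 cm

Rounding to 5 decimal places leaves the longitude within ±5e-06° of the true value.
At latitude 77.8° a degree of longitude spans 111120 m × cos 77.8° = 111120 × 0.2113 ≈ 23482.4 m.
So at most 5e-06° × 23482.4 ≈ 0.117412 m east–west.
That is 0.117412 m = 11.741 cm.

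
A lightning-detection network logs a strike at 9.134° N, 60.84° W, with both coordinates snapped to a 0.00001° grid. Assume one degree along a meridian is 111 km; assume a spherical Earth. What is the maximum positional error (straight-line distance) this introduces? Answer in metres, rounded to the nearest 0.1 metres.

With a 0.00001° grid the true value lies within half a step, ±0.00001°/2 = ±5e-06°, of the stored one.
Latitude error → 5e-06 × 111000 = 0.555 m along the meridian.
Longitude error → 5e-06 × 111000 × cos 9.134° = 5e-06 × 111000 × 0.9873 ≈ 0.547962 m.
Combining orthogonally: (0.555² + 0.547962²)^½ ≈ 0.779928 m.

0.8 metres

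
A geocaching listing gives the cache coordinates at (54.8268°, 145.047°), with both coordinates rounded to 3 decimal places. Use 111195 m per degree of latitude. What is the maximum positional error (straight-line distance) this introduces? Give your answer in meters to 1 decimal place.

64.2 meters

Rounding to 3 decimal places leaves each coordinate within ±0.0005° of the true value.
Latitude error → 0.0005 × 111195 = 55.5975 m along the meridian.
E–W at 54.8268°: 0.0005° × 111195 × cos 54.8268° = 0.0005 × 111195 × 0.5761 ≈ 32.0269 m.
The two errors are perpendicular, so the maximum displacement is √(55.5975² + 32.0269²) ≈ 64.1623 m.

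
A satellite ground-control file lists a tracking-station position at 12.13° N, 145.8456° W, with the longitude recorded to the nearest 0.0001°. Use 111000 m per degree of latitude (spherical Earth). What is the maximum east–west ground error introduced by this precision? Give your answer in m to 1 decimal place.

Rounding to 4 decimal places leaves the longitude within ±5e-05° of the true value.
At latitude 12.13° a degree of longitude spans 111000 m × cos 12.13° = 111000 × 0.9777 ≈ 108522 m.
So at most 5e-05° × 108522 ≈ 5.42609 m east–west.

5.4 m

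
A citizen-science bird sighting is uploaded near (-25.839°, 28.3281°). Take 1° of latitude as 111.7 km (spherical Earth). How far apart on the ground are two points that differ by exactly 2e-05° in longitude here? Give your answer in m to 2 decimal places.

One degree of longitude here spans 111700 × cos 25.839° = 111700 × 0.9000 ≈ 100532 m; 2e-05° of that is 2.01065 m.

2.01 m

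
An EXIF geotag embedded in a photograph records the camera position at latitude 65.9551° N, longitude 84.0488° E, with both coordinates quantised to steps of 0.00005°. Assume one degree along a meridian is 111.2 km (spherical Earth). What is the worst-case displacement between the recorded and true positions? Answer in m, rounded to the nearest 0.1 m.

3.0 m

With a 0.00005° grid the true value lies within half a step, ±0.00005°/2 = ±2.5e-05°, of the stored one.
N–S: 2.5e-05° × 111200 m/° = 2.78 m.
East–west component at 65.9551°: 2.5e-05° × 111200 × cos 65.9551° ≈ 2.5e-05 × 45308.7 ≈ 1.13272 m.
The two errors are perpendicular, so the maximum displacement is √(2.78² + 1.13272²) ≈ 3.00191 m.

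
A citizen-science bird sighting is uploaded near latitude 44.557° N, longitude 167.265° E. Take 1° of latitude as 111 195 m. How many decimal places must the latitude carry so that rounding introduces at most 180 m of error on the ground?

3

One degree of latitude covers 111195 m.
N decimal places → at most half a unit in the last place, 0.5 × 10⁻ᴺ° = 111195/2 × 10⁻ᴺ m.
Setting 55597.5 × 10⁻ᴺ ≤ 180 gives 10ᴺ ≥ 308.9, i.e. N ≥ 2.49.
So 3 decimal places suffice (55.6 m); 2 would allow up to 556 m.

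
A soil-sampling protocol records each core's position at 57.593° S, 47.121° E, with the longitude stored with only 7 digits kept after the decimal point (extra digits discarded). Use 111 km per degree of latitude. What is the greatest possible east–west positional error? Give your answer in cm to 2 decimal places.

Truncating at 7 decimal places can drop up to a full unit in the last place, so the longitude may be off by as much as 1e-07°.
Parallels shrink by cos φ, so at 57.593° a degree of longitude is 111000 × 0.5359 ≈ 59488.2 m.
Maximum E–W displacement: 1e-07 × 59488.2 = 0.00594882 m.
That is 0.00594882 m = 0.59488 cm.

0.59 cm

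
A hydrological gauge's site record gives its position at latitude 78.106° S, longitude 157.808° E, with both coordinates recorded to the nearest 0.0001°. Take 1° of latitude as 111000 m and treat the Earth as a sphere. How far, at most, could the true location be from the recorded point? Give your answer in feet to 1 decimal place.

Rounding to 4 decimal places leaves each coordinate within ±5e-05° of the true value.
Latitude error → 5e-05 × 111000 = 5.55 m along the meridian.
East–west component at 78.106°: 5e-05° × 111000 × cos 78.106° ≈ 5e-05 × 22877.3 ≈ 1.14386 m.
Worst case both components are at the extreme and orthogonal: √(5.55² + 1.14386²) ≈ 5.66665 m.
In feet: 5.66665 m ÷ 0.3048 ≈ 18.591 ft.

18.6 feet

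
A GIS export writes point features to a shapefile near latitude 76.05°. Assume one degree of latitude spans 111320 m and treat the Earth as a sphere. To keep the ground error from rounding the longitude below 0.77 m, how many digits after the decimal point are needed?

5 decimal places

At 76.05° one degree of longitude covers 111320 × cos 76.05° ≈ 111320 × 0.2411 ≈ 26836.5 m.
Rounding to N decimal places gives at most 0.5 × 10⁻ᴺ degrees of error, i.e. 0.5 × 10⁻ᴺ × 26836.5 m.
Setting 13418.2 × 10⁻ᴺ ≤ 0.77 gives 10ᴺ ≥ 1.743e+04, i.e. N ≥ 4.24.
So 5 decimal places suffice (0.134 m); 4 would allow up to 1.34 m.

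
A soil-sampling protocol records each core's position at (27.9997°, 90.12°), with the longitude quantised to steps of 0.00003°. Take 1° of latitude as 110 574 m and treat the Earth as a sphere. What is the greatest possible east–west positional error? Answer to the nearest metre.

1 metres

With a 0.00003° grid the true value lies within half a step, ±0.00003°/2 = ±1.5e-05°, of the stored one.
One degree of longitude at 27.9997° is 110574 × cos 27.9997° ≈ 110574 × 0.8830 = 97631.3 m.
Maximum E–W displacement: 1.5e-05 × 97631.3 = 1.46447 m.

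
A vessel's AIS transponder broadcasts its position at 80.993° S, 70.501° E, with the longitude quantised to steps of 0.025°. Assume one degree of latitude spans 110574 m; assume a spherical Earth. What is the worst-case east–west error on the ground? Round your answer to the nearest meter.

216 meters

With a 0.025° grid the true value lies within half a step, ±0.025°/2 = ±0.0125°, of the stored one.
One degree of longitude at 80.993° is 110574 × cos 80.993° ≈ 110574 × 0.1566 = 17310.9 m.
Maximum E–W displacement: 0.0125 × 17310.9 = 216.387 m.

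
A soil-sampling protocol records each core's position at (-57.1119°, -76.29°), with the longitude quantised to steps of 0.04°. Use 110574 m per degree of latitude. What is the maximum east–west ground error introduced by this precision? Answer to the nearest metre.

With a 0.04° grid the true value lies within half a step, ±0.04°/2 = ±0.02°, of the stored one.
At latitude 57.1119° a degree of longitude spans 110574 m × cos 57.1119° = 110574 × 0.5430 ≈ 60041.7 m.
So at most 0.02° × 60041.7 ≈ 1200.83 m east–west.

1201 metres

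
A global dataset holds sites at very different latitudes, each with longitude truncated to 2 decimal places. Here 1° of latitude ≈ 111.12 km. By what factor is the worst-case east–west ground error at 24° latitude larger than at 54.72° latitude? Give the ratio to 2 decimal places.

1.58

Truncating at 2 decimal places can drop up to a full unit in the last place, so the longitude may be off by as much as 0.01°.
At 24°: 0.01° × 111120 × cos 24° = 0.01 × 111120 × 0.9135 ≈ 1015.1 m.
At 54.72°: 0.01° × 111120 × cos 54.72° = 0.01 × 111120 × 0.5776 ≈ 641.8 m.
Ratio: 1015.1 / 641.8 = cos 24° / cos 54.72° ≈ 1.5817.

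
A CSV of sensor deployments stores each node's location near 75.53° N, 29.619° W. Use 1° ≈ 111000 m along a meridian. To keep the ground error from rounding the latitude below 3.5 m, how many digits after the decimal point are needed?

5 decimal places

One degree of latitude covers 111000 m.
N decimal places → at most half a unit in the last place, 0.5 × 10⁻ᴺ° = 111000/2 × 10⁻ᴺ m.
Need 0.5 × 111000 × 10⁻ᴺ ≤ 3.5 → 10⁻ᴺ ≤ 6.306e-05, so N ≥ 4.20.
So 5 decimal places suffice (0.555 m); 4 would allow up to 5.55 m.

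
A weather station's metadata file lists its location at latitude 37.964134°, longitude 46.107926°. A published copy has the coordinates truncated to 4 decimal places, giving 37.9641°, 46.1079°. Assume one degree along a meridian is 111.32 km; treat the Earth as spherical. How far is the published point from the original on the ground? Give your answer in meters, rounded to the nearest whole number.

4 meters

Δlat = 37.964134 − 37.9641 = +0.000034°; Δlon = 46.107926 − 46.1079 = +0.000026°.
North–south shift: 0.000034 × 111320 = 3.78488 m.
E–W at 37.9641°: 0.000026° × 111320 × cos 37.9641° = 0.000026 × 111320 × 0.7884 ≈ 2.28187 m.
Distance: √(3.78488² + 2.28187²) ≈ 4.41953 m.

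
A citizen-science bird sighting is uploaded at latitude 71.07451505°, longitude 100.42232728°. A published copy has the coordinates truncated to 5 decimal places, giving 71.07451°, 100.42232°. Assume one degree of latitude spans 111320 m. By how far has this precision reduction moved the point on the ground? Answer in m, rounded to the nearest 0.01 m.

Δlat = 71.07451505 − 71.07451 = +0.00000505°; Δlon = 100.42232728 − 100.42232 = +0.00000728°.
North–south shift: 0.00000505 × 111320 = 0.562166 m.
East–west at this latitude: 0.00000728° × 111320 × cos 71.0745° ≈ 0.00000728 × 36105.3 = 0.262847 m.
Hypotenuse of the two orthogonal shifts: √(0.562166² + 0.262847²) = 0.62058 m.

0.62 m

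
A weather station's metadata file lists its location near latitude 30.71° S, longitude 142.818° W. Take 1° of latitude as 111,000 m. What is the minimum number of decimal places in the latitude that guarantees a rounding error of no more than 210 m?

One degree of latitude covers 111000 m.
N decimal places → at most half a unit in the last place, 0.5 × 10⁻ᴺ° = 111000/2 × 10⁻ᴺ m.
Need 0.5 × 111000 × 10⁻ᴺ ≤ 210 → 10⁻ᴺ ≤ 3.784e-03, so N ≥ 2.42.
N = 2 would give 555 m (too coarse); N = 3 gives 55.5 m ≤ 210 m.

3 decimal places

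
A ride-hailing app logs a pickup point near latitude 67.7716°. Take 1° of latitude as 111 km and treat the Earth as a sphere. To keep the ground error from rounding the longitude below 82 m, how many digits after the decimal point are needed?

At 67.7716° one degree of longitude covers 111000 × cos 67.7716° ≈ 111000 × 0.3783 ≈ 41991.3 m.
Rounding to N decimal places gives at most 0.5 × 10⁻ᴺ degrees of error, i.e. 0.5 × 10⁻ᴺ × 41991.3 m.
Setting 20995.6 × 10⁻ᴺ ≤ 82 gives 10ᴺ ≥ 256, i.e. N ≥ 2.41.
So 3 decimal places suffice (21 m); 2 would allow up to 210 m.

3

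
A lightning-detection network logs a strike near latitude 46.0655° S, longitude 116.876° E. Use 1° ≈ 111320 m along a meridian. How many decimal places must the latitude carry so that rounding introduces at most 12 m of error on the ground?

4

One degree of latitude covers 111320 m.
With N decimal places the half-ulp bound is 0.5·10⁻ᴺ°, or 0.5·10⁻ᴺ × 111320 m on the ground.
Need 0.5 × 111320 × 10⁻ᴺ ≤ 12 → 10⁻ᴺ ≤ 2.156e-04, so N ≥ 3.67.
At 3 places the error can reach 55.7 m, but 4 places keeps it to 5.57 m.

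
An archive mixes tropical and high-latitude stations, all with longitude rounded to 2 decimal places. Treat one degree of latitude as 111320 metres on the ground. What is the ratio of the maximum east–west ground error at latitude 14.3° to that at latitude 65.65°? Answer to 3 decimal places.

2.350

Rounding to 2 decimal places leaves the longitude within ±0.005° of the true value.
At 14.3°: 0.005° × 111320 × cos 14.3° = 0.005 × 111320 × 0.9690 ≈ 539.35 m.
At 65.65°: 0.005° × 111320 × cos 65.65° = 0.005 × 111320 × 0.4123 ≈ 229.49 m.
The ratio reduces to cos 14.3° / cos 65.65° = 0.9690/0.4123 ≈ 2.3502.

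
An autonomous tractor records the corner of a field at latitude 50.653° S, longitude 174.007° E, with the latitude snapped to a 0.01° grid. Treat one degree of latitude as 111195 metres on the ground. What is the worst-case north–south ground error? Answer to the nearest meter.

556 meters

With a 0.01° grid the true value lies within half a step, ±0.01°/2 = ±0.005°, of the stored one.
So the N–S error is at most 0.005 × 111195 = 555.975 m.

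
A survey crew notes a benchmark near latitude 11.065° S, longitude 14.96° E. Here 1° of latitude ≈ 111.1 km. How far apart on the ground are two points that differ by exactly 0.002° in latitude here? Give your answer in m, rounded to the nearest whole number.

Along a meridian 0.002° is 0.002 × 111100 = 222.2 m.

222 m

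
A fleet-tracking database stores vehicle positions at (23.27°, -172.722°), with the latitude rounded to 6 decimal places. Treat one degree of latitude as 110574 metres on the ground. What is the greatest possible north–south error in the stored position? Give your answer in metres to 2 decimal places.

Rounding to 6 decimal places leaves the latitude within ±5e-07° of the true value.
North–south distance: 5e-07° × 110574 m/° = 0.055287 m.

0.06 metres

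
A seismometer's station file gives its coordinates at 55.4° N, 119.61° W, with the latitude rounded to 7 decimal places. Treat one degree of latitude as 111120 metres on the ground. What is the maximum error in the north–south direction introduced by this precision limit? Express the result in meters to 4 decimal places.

Rounding to 7 decimal places leaves the latitude within ±5e-08° of the true value.
So the N–S error is at most 5e-08 × 111120 = 0.005556 m.

0.0056 meters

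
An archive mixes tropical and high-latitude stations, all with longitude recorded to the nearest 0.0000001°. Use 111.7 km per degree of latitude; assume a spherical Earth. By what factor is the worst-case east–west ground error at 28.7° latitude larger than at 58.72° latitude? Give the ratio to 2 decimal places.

Rounding to 7 decimal places leaves the longitude within ±5e-08° of the true value.
Error at 28.7° = 5e-08° × 111700 × cos 28.7° ≈ 0.005585 × 0.8771 = 0.0048989 m.
Error at 58.72° = 5e-08° × 111700 × cos 58.72° ≈ 0.005585 × 0.5192 = 0.0028998 m.
Ratio: 0.0048989 / 0.0028998 = cos 28.7° / cos 58.72° ≈ 1.6894.

1.69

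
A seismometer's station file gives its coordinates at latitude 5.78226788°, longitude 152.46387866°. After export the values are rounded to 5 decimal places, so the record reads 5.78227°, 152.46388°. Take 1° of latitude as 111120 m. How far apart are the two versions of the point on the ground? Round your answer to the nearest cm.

28 cm

The latitude changed by -0.00000212° and the longitude by -0.00000134°.
North–south shift: -0.00000212 × 111120 = -0.235574 m.
East–west at this latitude: -0.00000134° × 111120 × cos 5.78227° ≈ -0.00000134 × 110555 = -0.148143 m.
Combined displacement = (0.235574² + 0.148143²)^½ ≈ 0.278283 m.
That is 0.278283 m = 27.828 cm.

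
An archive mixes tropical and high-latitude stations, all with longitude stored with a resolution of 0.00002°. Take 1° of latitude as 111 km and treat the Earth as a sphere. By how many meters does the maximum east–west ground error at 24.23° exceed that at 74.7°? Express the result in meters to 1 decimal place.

With a 0.00002° grid the true value lies within half a step, ±0.00002°/2 = ±1e-05°, of the stored one.
Error at 24.23° = 1e-05° × 111000 × cos 24.23° ≈ 1.11 × 0.9119 = 1.0122 m.
Error at 74.7° = 1e-05° × 111000 × cos 74.7° ≈ 1.11 × 0.2639 = 0.2929 m.
So the lower-latitude error exceeds the higher by 1.0122 − 0.2929 = 0.71932 m.

0.7 meters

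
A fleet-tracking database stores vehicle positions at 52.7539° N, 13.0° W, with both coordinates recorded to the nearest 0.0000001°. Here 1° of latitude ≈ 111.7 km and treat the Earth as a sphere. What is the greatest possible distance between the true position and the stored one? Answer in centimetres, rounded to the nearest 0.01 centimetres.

Rounding to 7 decimal places leaves each coordinate within ±5e-08° of the true value.
Latitude error → 5e-08 × 111700 = 0.005585 m along the meridian.
Longitude error → 5e-08 × 111700 × cos 52.7539° = 5e-08 × 111700 × 0.6052 ≈ 0.00338026 m.
The two errors are perpendicular, so the maximum displacement is √(0.005585² + 0.00338026²) ≈ 0.00652828 m.
That is 0.00652828 m = 0.65283 cm.

0.65 centimetres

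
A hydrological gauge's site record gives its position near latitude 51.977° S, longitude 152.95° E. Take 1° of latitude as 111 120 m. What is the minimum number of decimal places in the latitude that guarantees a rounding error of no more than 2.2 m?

5 decimal places

One degree of latitude covers 111120 m.
Rounding to N decimal places gives at most 0.5 × 10⁻ᴺ degrees of error, i.e. 0.5 × 10⁻ᴺ × 111120 m.
Need 0.5 × 111120 × 10⁻ᴺ ≤ 2.2 → 10⁻ᴺ ≤ 3.960e-05, so N ≥ 4.40.
At 4 places the error can reach 5.56 m, but 5 places keeps it to 0.556 m.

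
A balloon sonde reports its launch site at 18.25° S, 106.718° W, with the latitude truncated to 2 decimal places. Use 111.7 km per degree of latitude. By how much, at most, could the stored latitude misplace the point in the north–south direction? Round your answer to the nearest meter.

Truncating at 2 decimal places can drop up to a full unit in the last place, so the latitude may be off by as much as 0.01°.
North–south distance: 0.01° × 111700 m/° = 1117 m.

1117 meters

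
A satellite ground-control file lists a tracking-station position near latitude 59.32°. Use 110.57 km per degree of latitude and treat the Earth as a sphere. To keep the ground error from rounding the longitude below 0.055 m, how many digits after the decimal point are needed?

6 decimal places

At 59.32° one degree of longitude covers 110570 × cos 59.32° ≈ 110570 × 0.5102 ≈ 56417.5 m.
Rounding to N decimal places gives at most 0.5 × 10⁻ᴺ degrees of error, i.e. 0.5 × 10⁻ᴺ × 56417.5 m.
Need 0.5 × 56417.5 × 10⁻ᴺ ≤ 0.055 → 10⁻ᴺ ≤ 1.950e-06, so N ≥ 5.71.
N = 5 would give 0.282 m (too coarse); N = 6 gives 0.0282 m ≤ 0.055 m.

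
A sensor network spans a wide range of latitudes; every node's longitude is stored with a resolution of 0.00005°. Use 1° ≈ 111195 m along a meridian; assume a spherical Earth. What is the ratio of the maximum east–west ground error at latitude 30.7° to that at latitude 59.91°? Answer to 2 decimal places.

With a 0.00005° grid the true value lies within half a step, ±0.00005°/2 = ±2.5e-05°, of the stored one.
At 30.7°: 2.5e-05° × 111195 × cos 30.7° = 2.5e-05 × 111195 × 0.8599 ≈ 2.3903 m.
At 59.91°: 2.5e-05° × 111195 × cos 59.91° = 2.5e-05 × 111195 × 0.5014 ≈ 1.3937 m.
Ratio: 2.3903 / 1.3937 = cos 30.7° / cos 59.91° ≈ 1.7150.

1.72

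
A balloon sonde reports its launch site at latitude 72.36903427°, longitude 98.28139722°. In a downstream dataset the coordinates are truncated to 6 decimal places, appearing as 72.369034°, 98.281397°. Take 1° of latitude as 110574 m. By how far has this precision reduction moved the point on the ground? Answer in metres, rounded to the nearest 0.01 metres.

0.03 metres

The latitude changed by +0.00000027° and the longitude by +0.00000022°.
North–south shift: 0.00000027 × 110574 = 0.029855 m.
East–west at this latitude: 0.00000022° × 110574 × cos 72.369° ≈ 0.00000022 × 33491.2 = 0.00736807 m.
Hypotenuse of the two orthogonal shifts: √(0.029855² + 0.00736807²) = 0.0307507 m.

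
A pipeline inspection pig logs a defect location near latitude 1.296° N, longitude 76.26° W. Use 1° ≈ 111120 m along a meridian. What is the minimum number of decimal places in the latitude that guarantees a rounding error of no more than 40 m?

One degree of latitude covers 111120 m.
N decimal places → at most half a unit in the last place, 0.5 × 10⁻ᴺ° = 111120/2 × 10⁻ᴺ m.
Setting 55560 × 10⁻ᴺ ≤ 40 gives 10ᴺ ≥ 1389, i.e. N ≥ 3.14.
At 3 places the error can reach 55.6 m, but 4 places keeps it to 5.56 m.

4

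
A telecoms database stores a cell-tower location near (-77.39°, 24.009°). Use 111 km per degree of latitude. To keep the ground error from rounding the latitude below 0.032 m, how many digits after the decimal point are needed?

7

One degree of latitude covers 111000 m.
Rounding to N decimal places gives at most 0.5 × 10⁻ᴺ degrees of error, i.e. 0.5 × 10⁻ᴺ × 111000 m.
Setting 55500 × 10⁻ᴺ ≤ 0.032 gives 10ᴺ ≥ 1.734e+06, i.e. N ≥ 6.24.
So 7 decimal places suffice (0.00555 m); 6 would allow up to 0.0555 m.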